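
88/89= 88/89=0.99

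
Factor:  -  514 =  - 2^1*257^1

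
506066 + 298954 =805020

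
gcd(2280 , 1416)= 24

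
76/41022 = 38/20511 = 0.00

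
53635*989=53045015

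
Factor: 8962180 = 2^2*5^1*23^1* 19483^1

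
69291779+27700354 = 96992133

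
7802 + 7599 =15401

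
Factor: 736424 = 2^3 * 13^1*  73^1 * 97^1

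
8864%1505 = 1339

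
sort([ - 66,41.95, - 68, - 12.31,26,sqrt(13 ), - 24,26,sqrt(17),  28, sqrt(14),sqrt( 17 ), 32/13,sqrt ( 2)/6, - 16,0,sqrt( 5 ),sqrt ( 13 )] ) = [ - 68, - 66, - 24, - 16, - 12.31,0 , sqrt (2 )/6,sqrt(5),32/13,sqrt (13),sqrt(13), sqrt( 14),sqrt(17 ), sqrt( 17 ), 26,26,28,41.95 ]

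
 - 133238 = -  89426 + -43812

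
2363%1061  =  241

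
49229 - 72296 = -23067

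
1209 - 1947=-738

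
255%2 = 1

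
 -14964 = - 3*4988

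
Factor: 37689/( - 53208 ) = -2^( - 3 ) * 3^( - 1)*  17^1 = - 17/24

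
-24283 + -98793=-123076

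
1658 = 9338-7680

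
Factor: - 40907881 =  - 7^1 * 61^1 * 95803^1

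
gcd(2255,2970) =55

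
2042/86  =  23 + 32/43 = 23.74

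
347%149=49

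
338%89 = 71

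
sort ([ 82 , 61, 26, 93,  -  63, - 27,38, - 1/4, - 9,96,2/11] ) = [ - 63, - 27, - 9 , - 1/4, 2/11, 26,38,61,82, 93, 96 ] 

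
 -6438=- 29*222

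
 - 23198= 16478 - 39676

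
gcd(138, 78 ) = 6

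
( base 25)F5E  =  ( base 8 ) 22452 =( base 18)1b6a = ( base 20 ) 13fe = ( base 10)9514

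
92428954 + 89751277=182180231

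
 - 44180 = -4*11045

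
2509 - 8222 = -5713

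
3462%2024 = 1438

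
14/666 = 7/333 = 0.02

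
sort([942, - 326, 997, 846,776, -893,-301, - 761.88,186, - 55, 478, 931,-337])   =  [  -  893, - 761.88,-337, - 326 , - 301,-55, 186,  478,776, 846,931,942,997]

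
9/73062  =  1/8118 = 0.00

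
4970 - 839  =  4131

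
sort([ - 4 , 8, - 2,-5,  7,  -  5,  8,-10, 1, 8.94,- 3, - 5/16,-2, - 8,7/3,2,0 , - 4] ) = [ - 10 , -8,-5,-5 , - 4,- 4,  -  3,  -  2, - 2, - 5/16,0,1, 2, 7/3,7, 8,8,8.94] 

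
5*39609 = 198045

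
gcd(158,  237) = 79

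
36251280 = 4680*7746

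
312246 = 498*627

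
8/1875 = 8/1875=0.00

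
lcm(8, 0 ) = 0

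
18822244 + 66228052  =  85050296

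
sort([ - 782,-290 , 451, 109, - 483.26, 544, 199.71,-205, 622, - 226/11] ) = [  -  782,- 483.26, - 290 , - 205,  -  226/11,109 , 199.71, 451 , 544,622] 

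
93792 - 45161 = 48631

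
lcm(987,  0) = 0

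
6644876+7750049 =14394925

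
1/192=1/192 = 0.01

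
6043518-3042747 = 3000771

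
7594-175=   7419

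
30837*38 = 1171806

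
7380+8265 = 15645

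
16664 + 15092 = 31756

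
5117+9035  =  14152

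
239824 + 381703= 621527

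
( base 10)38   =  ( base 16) 26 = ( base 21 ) 1h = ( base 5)123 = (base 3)1102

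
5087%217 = 96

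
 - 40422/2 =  -20211 =- 20211.00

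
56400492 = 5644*9993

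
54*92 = 4968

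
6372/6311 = 6372/6311 = 1.01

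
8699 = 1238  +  7461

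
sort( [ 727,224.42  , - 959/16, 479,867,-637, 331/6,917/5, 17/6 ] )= [-637,-959/16,17/6,331/6,917/5,224.42,479, 727, 867 ] 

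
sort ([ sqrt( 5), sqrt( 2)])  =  [sqrt( 2), sqrt ( 5 )]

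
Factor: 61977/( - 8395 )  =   - 3^1*5^(  -  1)*23^(-1 )*283^1 = - 849/115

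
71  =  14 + 57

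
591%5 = 1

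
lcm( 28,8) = 56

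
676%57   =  49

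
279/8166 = 93/2722 = 0.03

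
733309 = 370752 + 362557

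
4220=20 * 211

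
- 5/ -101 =5/101 = 0.05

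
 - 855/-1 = 855+0/1 = 855.00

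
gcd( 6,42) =6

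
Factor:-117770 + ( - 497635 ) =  - 3^1*5^1*7^1*5861^1 =-615405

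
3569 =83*43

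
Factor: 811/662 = 2^( - 1 ) * 331^ ( - 1 )*811^1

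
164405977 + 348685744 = 513091721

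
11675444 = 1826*6394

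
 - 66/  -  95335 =66/95335 = 0.00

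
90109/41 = 2197 + 32/41 = 2197.78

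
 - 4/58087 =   -  1 + 58083/58087 = -0.00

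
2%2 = 0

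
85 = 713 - 628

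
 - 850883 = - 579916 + -270967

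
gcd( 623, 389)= 1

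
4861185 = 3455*1407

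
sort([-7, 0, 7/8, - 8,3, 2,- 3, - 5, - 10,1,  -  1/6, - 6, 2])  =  [ - 10, - 8,  -  7, - 6, - 5, - 3, - 1/6, 0,7/8,1, 2, 2,3 ]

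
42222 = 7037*6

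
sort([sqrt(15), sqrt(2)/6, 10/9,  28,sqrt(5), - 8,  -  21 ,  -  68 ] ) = [-68, - 21, - 8, sqrt( 2)/6,10/9, sqrt( 5 ), sqrt(15), 28]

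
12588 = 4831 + 7757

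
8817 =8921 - 104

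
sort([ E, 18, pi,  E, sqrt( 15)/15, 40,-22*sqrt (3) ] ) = [ - 22*sqrt( 3 ), sqrt(15)/15,E,E,  pi,18,40 ]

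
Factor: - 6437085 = -3^1*5^1*429139^1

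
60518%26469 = 7580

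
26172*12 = 314064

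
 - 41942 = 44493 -86435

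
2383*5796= 13811868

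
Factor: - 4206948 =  - 2^2*3^1*31^1*43^1*263^1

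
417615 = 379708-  - 37907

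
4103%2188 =1915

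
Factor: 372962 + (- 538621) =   -  13^1* 12743^1 = -165659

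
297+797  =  1094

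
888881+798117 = 1686998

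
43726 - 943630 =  -899904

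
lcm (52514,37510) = 262570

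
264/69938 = 12/3179 = 0.00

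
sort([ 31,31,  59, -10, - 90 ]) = [ - 90, - 10,  31, 31,  59]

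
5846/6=974 + 1/3 = 974.33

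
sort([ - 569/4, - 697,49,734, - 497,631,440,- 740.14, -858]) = [ - 858, - 740.14, - 697, - 497, - 569/4, 49, 440,631, 734 ]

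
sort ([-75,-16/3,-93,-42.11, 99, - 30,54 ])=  [ - 93,-75,-42.11,-30 , - 16/3,54,99 ]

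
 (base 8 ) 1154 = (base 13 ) 389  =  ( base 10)620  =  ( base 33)IQ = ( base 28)M4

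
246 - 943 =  - 697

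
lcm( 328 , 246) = 984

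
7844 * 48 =376512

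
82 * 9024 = 739968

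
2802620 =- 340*( - 8243)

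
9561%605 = 486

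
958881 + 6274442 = 7233323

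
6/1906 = 3/953 = 0.00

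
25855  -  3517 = 22338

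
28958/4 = 7239  +  1/2 = 7239.50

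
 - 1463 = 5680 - 7143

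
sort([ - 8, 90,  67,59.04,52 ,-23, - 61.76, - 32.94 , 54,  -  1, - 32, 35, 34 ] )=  [ - 61.76 , -32.94, - 32,- 23 , - 8, - 1, 34,  35, 52, 54,  59.04 , 67,  90]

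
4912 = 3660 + 1252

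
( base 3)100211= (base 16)109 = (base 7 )526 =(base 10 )265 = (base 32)89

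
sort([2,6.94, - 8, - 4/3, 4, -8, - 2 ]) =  [ - 8, -8, - 2, - 4/3, 2, 4, 6.94]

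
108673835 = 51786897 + 56886938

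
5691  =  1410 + 4281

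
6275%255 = 155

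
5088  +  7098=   12186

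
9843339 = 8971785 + 871554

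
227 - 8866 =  - 8639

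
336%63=21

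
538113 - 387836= 150277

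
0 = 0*59666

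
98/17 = 98/17 =5.76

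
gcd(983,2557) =1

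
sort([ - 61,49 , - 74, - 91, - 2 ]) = [ - 91, - 74, - 61, - 2,49 ] 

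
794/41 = 794/41 = 19.37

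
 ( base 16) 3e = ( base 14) 46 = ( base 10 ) 62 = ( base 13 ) 4a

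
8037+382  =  8419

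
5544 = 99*56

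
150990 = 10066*15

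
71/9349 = 71/9349=0.01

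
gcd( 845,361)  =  1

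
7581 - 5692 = 1889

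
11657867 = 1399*8333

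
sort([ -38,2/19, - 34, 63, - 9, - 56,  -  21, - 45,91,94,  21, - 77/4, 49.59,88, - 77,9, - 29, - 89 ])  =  [ - 89, - 77, - 56, - 45,  -  38, - 34, - 29, - 21, - 77/4 , - 9,2/19,9,21,49.59, 63,88,91, 94] 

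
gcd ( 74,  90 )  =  2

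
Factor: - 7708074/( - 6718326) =1284679/1119721 = 11^1*359^( - 1 ) *3119^(-1 )*116789^1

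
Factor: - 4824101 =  - 41^1*97^1*1213^1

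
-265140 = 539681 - 804821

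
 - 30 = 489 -519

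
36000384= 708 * 50848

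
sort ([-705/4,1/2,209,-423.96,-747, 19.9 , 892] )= [-747, - 423.96, -705/4,1/2,19.9, 209,892]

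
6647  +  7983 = 14630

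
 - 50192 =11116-61308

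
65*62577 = 4067505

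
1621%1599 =22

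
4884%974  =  14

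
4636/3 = 1545 + 1/3 =1545.33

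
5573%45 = 38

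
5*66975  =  334875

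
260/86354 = 130/43177 = 0.00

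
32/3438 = 16/1719 = 0.01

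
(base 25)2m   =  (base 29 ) 2E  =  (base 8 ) 110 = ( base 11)66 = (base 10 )72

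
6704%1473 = 812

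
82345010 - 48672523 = 33672487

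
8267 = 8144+123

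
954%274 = 132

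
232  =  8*29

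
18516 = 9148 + 9368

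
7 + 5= 12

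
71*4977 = 353367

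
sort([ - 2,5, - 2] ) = [-2,-2 , 5] 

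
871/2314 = 67/178= 0.38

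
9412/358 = 4706/179 = 26.29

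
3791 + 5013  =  8804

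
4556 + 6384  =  10940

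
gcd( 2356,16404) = 4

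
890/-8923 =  - 1 + 8033/8923 = - 0.10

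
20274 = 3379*6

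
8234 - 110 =8124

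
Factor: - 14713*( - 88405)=1300702765 = 5^1*14713^1 * 17681^1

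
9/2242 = 9/2242  =  0.00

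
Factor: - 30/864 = -2^( - 4 )*3^( - 2)*5^1 =-  5/144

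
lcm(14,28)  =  28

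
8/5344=1/668 = 0.00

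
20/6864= 5/1716 = 0.00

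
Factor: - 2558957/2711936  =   - 2^( - 7)*23^1*31^1*37^1*97^1*21187^( - 1)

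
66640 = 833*80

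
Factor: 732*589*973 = 419507004= 2^2*3^1*7^1*19^1*31^1*61^1*139^1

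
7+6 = 13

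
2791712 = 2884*968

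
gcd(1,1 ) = 1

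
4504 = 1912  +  2592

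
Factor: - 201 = - 3^1 *67^1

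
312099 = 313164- 1065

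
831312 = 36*23092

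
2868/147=956/49  =  19.51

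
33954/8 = 16977/4 = 4244.25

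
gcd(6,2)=2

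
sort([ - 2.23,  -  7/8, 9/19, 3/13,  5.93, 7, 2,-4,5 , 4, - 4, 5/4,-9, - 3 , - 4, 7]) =[ - 9, - 4 , - 4,-4, - 3,-2.23,-7/8, 3/13,9/19,5/4 , 2, 4,5,5.93, 7  ,  7]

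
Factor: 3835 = 5^1*13^1*59^1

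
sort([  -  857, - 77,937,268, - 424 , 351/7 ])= [-857, - 424,-77,351/7,268,937 ]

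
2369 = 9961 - 7592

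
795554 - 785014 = 10540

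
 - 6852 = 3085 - 9937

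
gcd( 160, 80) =80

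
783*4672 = 3658176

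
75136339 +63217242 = 138353581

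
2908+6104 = 9012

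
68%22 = 2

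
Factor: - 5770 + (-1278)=-7048 = -  2^3*881^1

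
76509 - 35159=41350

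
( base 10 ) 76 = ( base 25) 31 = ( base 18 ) 44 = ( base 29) 2i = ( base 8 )114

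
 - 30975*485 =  -15022875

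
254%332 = 254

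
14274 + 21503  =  35777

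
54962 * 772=42430664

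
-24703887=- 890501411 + 865797524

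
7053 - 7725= - 672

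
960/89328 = 20/1861 = 0.01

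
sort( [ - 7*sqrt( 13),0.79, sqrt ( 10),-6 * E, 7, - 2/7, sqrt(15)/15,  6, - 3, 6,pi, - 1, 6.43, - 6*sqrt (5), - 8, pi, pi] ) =[-7 * sqrt(13), - 6 * E ,-6*sqrt(5 ),  -  8,-3, -1,-2/7, sqrt(15)/15, 0.79, pi , pi, pi,sqrt( 10), 6, 6, 6.43, 7 ]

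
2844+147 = 2991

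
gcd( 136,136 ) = 136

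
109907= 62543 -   -  47364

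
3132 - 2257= 875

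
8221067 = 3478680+4742387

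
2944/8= 368 = 368.00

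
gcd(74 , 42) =2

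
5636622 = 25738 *219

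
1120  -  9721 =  - 8601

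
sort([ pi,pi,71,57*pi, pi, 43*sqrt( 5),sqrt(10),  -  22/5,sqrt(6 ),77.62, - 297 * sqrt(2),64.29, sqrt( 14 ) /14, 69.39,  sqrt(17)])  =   [- 297*sqrt( 2), - 22/5,sqrt(14 ) /14,sqrt(6),pi, pi , pi,sqrt(10),sqrt(17),64.29,69.39, 71, 77.62,43 * sqrt(5),57 * pi]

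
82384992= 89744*918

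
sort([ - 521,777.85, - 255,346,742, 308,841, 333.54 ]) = [- 521, - 255, 308,333.54, 346, 742, 777.85,  841]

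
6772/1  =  6772 = 6772.00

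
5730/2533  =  5730/2533 =2.26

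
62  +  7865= 7927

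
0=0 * 7579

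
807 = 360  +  447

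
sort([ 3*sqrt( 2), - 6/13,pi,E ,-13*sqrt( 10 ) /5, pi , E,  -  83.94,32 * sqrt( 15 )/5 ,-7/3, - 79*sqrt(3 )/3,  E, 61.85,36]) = [-83.94 , - 79*sqrt(3)/3, -13*sqrt( 10 ) /5, - 7/3, - 6/13,E, E,E, pi, pi,3*sqrt(2 ),  32*sqrt( 15) /5, 36, 61.85 ]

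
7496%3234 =1028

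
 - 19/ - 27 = 19/27= 0.70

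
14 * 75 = 1050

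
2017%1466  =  551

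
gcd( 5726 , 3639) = 1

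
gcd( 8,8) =8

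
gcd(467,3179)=1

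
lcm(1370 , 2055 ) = 4110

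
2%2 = 0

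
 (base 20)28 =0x30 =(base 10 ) 48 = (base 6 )120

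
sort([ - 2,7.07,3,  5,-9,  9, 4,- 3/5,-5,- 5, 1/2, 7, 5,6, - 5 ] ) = [ - 9, - 5, - 5,  -  5 , - 2,-3/5, 1/2,3,4, 5,  5, 6,7 , 7.07, 9] 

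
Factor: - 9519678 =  - 2^1*3^2* 7^1*75553^1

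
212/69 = 212/69  =  3.07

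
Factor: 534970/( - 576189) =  - 610/657 = - 2^1 *3^ ( -2 )*5^1*61^1*73^(-1) 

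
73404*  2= 146808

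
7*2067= 14469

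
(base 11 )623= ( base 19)21A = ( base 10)751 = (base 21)1EG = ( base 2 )1011101111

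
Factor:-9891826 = -2^1 * 7^2*100937^1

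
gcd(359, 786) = 1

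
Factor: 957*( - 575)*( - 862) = 2^1*3^1*5^2*11^1*23^1*29^1*431^1=474337050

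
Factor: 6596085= 3^1*5^1*17^1 * 25867^1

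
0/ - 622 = 0/1 = - 0.00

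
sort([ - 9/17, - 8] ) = [ -8, - 9/17]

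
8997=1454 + 7543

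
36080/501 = 72 + 8/501  =  72.02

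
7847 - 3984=3863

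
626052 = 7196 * 87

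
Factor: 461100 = 2^2*3^1 * 5^2 * 29^1 * 53^1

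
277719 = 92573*3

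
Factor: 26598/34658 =33/43 = 3^1 * 11^1 * 43^ (- 1)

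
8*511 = 4088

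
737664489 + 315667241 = 1053331730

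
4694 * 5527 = 25943738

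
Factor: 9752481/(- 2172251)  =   - 3^4*19^( - 1 )*114329^( - 1)*120401^1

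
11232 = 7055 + 4177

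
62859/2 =62859/2 = 31429.50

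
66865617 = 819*81643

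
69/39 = 23/13 = 1.77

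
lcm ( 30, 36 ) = 180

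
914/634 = 457/317 = 1.44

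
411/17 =411/17 = 24.18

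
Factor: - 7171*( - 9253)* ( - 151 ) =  - 10019342713 = - 19^1*71^1*101^1* 151^1*487^1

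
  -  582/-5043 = 194/1681=   0.12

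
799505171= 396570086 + 402935085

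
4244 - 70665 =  - 66421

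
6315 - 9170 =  - 2855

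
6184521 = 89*69489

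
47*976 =45872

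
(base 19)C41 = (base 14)186D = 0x1139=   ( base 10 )4409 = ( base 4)1010321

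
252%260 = 252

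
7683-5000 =2683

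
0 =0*4492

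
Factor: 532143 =3^3*19709^1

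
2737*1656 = 4532472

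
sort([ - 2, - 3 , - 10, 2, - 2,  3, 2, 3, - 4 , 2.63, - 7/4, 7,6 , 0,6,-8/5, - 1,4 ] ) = [ - 10 ,-4,-3, - 2, - 2,-7/4, - 8/5, - 1,0, 2 , 2,2.63,3,3, 4,6, 6, 7 ] 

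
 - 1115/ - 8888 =1115/8888  =  0.13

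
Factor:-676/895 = -2^2*5^( -1 )*13^2 * 179^( - 1)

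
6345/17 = 6345/17 = 373.24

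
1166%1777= 1166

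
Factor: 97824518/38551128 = 4446569/1752324 = 2^ (-2)*3^( - 1)*7^( - 1)*23^(-1)*907^( - 1)*1607^1*2767^1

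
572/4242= 286/2121 = 0.13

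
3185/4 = 3185/4 = 796.25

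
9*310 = 2790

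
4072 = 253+3819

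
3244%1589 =66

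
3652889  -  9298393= - 5645504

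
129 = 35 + 94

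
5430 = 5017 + 413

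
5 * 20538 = 102690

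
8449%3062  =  2325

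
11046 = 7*1578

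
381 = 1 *381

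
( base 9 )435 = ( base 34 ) AG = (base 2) 101100100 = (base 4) 11210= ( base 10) 356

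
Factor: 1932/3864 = 1/2 = 2^(-1)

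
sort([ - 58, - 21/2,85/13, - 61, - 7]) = [ - 61,-58,-21/2, - 7, 85/13 ] 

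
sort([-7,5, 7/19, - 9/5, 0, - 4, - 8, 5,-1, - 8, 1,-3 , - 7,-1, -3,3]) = [ - 8, - 8,-7, - 7, - 4, - 3,-3, - 9/5, - 1, - 1,0,7/19, 1,3, 5 , 5 ] 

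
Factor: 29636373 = 3^1*13^1*811^1*937^1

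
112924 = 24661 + 88263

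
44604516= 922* 48378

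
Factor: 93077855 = 5^1*13^1*1431967^1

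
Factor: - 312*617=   -  192504=- 2^3*3^1*13^1*617^1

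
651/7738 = 651/7738 =0.08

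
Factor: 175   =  5^2*7^1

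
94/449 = 94/449 = 0.21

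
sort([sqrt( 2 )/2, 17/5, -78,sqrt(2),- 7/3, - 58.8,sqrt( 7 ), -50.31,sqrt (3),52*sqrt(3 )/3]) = [ -78, - 58.8,- 50.31,-7/3,sqrt(2) /2,sqrt(2),sqrt( 3),sqrt(7), 17/5, 52  *  sqrt(3) /3 ]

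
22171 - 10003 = 12168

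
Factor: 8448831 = 3^2*29^1*32371^1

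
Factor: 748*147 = 2^2 *3^1*7^2*11^1*17^1 = 109956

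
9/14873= 9/14873 = 0.00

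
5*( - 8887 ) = -44435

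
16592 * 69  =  1144848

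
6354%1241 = 149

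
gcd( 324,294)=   6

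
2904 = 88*33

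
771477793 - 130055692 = 641422101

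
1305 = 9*145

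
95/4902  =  5/258  =  0.02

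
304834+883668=1188502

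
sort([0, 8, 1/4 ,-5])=[-5,0,1/4,8]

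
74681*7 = 522767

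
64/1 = 64 = 64.00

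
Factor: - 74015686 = - 2^1*37007843^1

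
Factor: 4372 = 2^2* 1093^1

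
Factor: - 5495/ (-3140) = 2^( - 2)*7^1 = 7/4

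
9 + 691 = 700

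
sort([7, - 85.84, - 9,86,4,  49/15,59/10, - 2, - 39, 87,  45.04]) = [ - 85.84, - 39, - 9, - 2,  49/15,4,59/10,  7 , 45.04, 86, 87 ]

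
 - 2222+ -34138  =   - 36360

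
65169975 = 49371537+15798438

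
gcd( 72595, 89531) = 1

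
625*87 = 54375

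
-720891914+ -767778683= - 1488670597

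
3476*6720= 23358720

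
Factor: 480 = 2^5*3^1*5^1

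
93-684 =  - 591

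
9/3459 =3/1153 = 0.00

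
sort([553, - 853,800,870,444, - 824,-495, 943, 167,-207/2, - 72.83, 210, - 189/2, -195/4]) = [ - 853, - 824, - 495, - 207/2, - 189/2, - 72.83,-195/4, 167, 210, 444, 553,800, 870, 943]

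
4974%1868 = 1238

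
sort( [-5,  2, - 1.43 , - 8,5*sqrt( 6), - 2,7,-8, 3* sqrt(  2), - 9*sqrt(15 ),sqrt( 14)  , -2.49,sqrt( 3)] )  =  [ - 9*sqrt ( 15), - 8,-8 , - 5, - 2.49, - 2, - 1.43, sqrt(3 ) , 2, sqrt ( 14), 3 * sqrt(2 ),7,5 * sqrt(6) ] 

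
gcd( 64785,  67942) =7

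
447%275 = 172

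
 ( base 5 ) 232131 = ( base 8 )20340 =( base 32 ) 870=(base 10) 8416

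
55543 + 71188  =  126731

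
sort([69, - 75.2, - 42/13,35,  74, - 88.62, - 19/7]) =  [ - 88.62,-75.2, - 42/13, - 19/7,35,  69 , 74]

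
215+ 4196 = 4411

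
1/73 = 1/73 = 0.01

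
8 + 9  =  17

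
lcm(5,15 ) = 15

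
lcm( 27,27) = 27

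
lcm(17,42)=714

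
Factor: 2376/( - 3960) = -3^1*5^( - 1) = - 3/5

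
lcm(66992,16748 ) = 66992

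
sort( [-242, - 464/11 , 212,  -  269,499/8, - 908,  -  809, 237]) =[  -  908,-809, - 269, - 242, - 464/11,499/8,212,237] 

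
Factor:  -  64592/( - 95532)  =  16148/23883 =2^2*3^(-1 )*11^1*19^ ( - 1)*367^1*419^( - 1 )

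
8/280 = 1/35 = 0.03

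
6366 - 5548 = 818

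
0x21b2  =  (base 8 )20662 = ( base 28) b02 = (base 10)8626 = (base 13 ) 3c07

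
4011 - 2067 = 1944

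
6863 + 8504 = 15367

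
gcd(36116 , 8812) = 4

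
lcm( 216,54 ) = 216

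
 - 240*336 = - 80640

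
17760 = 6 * 2960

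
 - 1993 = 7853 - 9846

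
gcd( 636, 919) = 1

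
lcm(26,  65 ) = 130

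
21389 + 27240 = 48629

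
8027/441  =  18+89/441= 18.20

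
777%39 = 36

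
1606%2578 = 1606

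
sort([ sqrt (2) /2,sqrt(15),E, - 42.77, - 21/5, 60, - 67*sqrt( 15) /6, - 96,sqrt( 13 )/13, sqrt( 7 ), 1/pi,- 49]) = [ - 96, - 49, - 67*sqrt( 15) /6, - 42.77,-21/5, sqrt ( 13)/13 , 1/pi,sqrt( 2 )/2, sqrt(7),E,sqrt( 15), 60] 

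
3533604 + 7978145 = 11511749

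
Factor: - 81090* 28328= - 2297117520 = - 2^4 * 3^2 * 5^1*17^1*53^1*3541^1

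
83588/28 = 20897/7= 2985.29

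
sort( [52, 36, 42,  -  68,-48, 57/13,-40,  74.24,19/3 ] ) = [ - 68, - 48, -40,57/13, 19/3,36, 42, 52, 74.24]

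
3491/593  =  5 + 526/593 =5.89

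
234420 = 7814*30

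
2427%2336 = 91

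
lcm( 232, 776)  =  22504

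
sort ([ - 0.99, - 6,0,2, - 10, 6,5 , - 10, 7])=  [ - 10 ,-10, - 6, - 0.99,0,2, 5, 6,7]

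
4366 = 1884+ 2482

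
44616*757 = 33774312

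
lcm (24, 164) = 984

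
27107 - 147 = 26960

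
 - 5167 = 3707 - 8874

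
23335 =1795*13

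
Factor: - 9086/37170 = -3^( - 2 )*5^( - 1)*11^1 = - 11/45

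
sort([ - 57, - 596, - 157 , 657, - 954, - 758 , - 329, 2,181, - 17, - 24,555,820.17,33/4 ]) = [ - 954, - 758, - 596,- 329,  -  157,-57, - 24, - 17,2,33/4  ,  181,555, 657,820.17 ] 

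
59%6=5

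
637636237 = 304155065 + 333481172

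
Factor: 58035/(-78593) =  - 3^1*5^1*53^1*73^1*78593^( - 1) 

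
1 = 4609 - 4608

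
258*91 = 23478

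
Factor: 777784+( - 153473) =624311^1 = 624311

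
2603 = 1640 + 963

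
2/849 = 2/849 = 0.00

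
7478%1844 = 102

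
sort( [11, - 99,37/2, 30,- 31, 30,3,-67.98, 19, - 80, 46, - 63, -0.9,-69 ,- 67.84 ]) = [-99, - 80, - 69, - 67.98 , - 67.84,-63, - 31, - 0.9,3,11 , 37/2,19, 30, 30,46] 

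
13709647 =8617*1591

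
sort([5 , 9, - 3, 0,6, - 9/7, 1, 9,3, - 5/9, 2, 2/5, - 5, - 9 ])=[ - 9, - 5, - 3, - 9/7, - 5/9, 0, 2/5 , 1, 2 , 3,5, 6, 9, 9]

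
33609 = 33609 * 1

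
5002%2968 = 2034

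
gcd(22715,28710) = 55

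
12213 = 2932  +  9281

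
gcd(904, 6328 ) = 904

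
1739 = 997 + 742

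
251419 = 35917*7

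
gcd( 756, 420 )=84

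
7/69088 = 7/69088 = 0.00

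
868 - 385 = 483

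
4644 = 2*2322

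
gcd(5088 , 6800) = 16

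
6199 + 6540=12739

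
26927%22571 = 4356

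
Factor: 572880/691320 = 682/823 =2^1 * 11^1 * 31^1*823^( - 1 )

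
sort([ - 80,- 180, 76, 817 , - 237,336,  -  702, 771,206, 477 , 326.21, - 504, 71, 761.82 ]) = [ - 702, - 504, - 237,-180, - 80 , 71 , 76, 206, 326.21, 336,477, 761.82,  771 , 817 ] 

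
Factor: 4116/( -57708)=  - 49/687 = - 3^( - 1 )*7^2 * 229^( - 1 )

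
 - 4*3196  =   - 12784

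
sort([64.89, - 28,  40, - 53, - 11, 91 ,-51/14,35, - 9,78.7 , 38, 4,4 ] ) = [-53 , - 28, - 11,-9, - 51/14,4 , 4, 35, 38,40, 64.89, 78.7, 91 ]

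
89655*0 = 0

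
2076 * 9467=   19653492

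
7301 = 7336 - 35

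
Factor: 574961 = 491^1*1171^1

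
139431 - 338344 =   -  198913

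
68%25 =18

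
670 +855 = 1525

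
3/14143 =3/14143 = 0.00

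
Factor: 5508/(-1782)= - 34/11 = - 2^1*11^( - 1)*17^1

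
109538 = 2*54769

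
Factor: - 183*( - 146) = 2^1* 3^1*61^1*73^1 = 26718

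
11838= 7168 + 4670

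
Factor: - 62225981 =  - 62225981^1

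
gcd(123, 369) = 123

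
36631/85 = 430 + 81/85 =430.95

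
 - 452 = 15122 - 15574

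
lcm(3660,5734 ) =172020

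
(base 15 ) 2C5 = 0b1001111011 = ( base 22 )16J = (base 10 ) 635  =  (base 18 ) 1h5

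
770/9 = 770/9  =  85.56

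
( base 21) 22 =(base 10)44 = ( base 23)1L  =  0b101100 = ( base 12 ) 38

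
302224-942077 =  - 639853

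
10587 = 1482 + 9105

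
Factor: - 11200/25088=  - 2^(-3 )*5^2  *7^(- 1 )  =  - 25/56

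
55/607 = 55/607   =  0.09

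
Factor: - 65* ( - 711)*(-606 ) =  -2^1* 3^3*5^1*13^1*79^1 * 101^1 =- 28006290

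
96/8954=48/4477 = 0.01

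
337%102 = 31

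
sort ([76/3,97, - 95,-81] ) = [-95, - 81,76/3,97 ] 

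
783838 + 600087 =1383925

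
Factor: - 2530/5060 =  - 1/2 = - 2^(-1)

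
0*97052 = 0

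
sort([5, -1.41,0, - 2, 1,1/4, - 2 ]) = [ - 2,-2, - 1.41, 0,  1/4, 1,5]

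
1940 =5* 388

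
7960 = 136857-128897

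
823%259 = 46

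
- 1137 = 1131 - 2268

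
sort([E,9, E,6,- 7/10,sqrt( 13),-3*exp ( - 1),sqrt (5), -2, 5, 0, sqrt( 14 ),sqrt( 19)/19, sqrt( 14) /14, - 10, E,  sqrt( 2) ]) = [ - 10, - 2, - 3*exp( - 1 ),-7/10 , 0  ,  sqrt( 19) /19 , sqrt( 14)/14,sqrt( 2), sqrt(5 ),E,E , E , sqrt( 13 ),sqrt( 14), 5 , 6,9]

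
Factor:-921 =-3^1 *307^1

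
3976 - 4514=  - 538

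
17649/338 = 17649/338 = 52.22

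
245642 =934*263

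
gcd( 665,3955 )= 35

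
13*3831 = 49803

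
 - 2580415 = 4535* ( - 569 )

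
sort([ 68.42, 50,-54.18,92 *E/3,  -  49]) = [ - 54.18, - 49, 50,68.42,  92*E/3 ]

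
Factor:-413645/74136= - 2^(-3)*3^(-1 )*5^1*3089^( - 1)*82729^1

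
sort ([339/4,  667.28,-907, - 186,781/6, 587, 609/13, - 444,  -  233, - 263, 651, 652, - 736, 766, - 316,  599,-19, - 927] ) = [ - 927, - 907, - 736, - 444, - 316, - 263, - 233,  -  186, - 19, 609/13,339/4, 781/6,587, 599, 651, 652, 667.28, 766]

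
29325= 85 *345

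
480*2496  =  1198080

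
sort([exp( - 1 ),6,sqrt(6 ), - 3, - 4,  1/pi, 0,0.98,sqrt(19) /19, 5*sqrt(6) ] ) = [ - 4, - 3,0,sqrt(19) /19,  1/pi,exp( - 1),0.98,sqrt(6 ),  6 , 5 * sqrt(6 ) ] 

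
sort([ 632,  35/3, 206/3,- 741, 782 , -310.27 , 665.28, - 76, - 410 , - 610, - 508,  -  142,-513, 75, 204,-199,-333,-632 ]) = [ - 741,  -  632, - 610, -513,-508,-410,-333, - 310.27, - 199, - 142, - 76,35/3, 206/3, 75, 204, 632, 665.28, 782]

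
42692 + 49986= 92678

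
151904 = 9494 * 16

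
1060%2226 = 1060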